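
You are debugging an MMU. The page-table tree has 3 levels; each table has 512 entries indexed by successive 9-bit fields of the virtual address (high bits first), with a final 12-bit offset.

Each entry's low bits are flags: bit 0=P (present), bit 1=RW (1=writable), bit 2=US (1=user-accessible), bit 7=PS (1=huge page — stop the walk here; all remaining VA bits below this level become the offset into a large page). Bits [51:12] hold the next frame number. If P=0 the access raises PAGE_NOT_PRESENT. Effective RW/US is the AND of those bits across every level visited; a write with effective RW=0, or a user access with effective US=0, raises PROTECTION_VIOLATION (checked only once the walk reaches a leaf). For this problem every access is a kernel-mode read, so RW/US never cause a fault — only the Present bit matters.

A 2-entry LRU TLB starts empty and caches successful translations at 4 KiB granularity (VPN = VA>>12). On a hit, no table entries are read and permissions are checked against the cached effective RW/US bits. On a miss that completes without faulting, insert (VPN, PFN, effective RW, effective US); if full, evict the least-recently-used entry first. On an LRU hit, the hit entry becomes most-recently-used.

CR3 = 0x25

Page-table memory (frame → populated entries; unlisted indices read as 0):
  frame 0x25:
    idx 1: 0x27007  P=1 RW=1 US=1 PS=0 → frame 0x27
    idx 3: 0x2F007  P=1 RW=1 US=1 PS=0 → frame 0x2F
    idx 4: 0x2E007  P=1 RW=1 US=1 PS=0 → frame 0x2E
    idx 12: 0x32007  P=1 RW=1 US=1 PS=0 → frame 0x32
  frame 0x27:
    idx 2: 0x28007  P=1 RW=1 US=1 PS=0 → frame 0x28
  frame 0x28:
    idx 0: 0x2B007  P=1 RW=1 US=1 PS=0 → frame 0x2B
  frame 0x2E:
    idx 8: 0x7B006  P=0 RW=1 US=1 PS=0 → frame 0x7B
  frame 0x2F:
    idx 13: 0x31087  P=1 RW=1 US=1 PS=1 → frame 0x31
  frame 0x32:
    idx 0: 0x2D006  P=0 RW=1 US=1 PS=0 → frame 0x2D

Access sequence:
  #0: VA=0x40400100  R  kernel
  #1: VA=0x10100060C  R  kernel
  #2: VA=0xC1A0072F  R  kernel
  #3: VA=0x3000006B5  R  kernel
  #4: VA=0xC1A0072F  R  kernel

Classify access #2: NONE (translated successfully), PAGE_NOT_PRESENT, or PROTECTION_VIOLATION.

Walk each access:
#0 VA=0x40400100 (r,kernel):
  L0 @0x25[1] → 0x27007  P=1,RW=1,US=1,PS=0
  L1 @0x27[2] → 0x28007  P=1,RW=1,US=1,PS=0
  L2 @0x28[0] → 0x2B007  P=1,RW=1,US=1,PS=0
  → PA=0x2B100  (3 entries read)
#1 VA=0x10100060C (r,kernel):
  L0 @0x25[4] → 0x2E007  P=1,RW=1,US=1,PS=0
  L1 @0x2E[8] → 0x7B006  P=0,RW=1,US=1,PS=0
  ✗ PAGE_NOT_PRESENT  [2 reads]
#2 VA=0xC1A0072F (r,kernel):
  L0 @0x25[3] → 0x2F007  P=1,RW=1,US=1,PS=0
  L1 @0x2F[13] → 0x31087  P=1,RW=1,US=1,PS=1
  → PA=0x3172F (huge @L1)  (2 entries read)
#3 VA=0x3000006B5 (r,kernel):
  L0 @0x25[12] → 0x32007  P=1,RW=1,US=1,PS=0
  L1 @0x32[0] → 0x2D006  P=0,RW=1,US=1,PS=0
  ✗ PAGE_NOT_PRESENT  [2 reads]
#4 VA=0xC1A0072F (r,kernel):
  TLB hit vpn=0xC1A00 → PA=0x3172F

Access #2 fault: NONE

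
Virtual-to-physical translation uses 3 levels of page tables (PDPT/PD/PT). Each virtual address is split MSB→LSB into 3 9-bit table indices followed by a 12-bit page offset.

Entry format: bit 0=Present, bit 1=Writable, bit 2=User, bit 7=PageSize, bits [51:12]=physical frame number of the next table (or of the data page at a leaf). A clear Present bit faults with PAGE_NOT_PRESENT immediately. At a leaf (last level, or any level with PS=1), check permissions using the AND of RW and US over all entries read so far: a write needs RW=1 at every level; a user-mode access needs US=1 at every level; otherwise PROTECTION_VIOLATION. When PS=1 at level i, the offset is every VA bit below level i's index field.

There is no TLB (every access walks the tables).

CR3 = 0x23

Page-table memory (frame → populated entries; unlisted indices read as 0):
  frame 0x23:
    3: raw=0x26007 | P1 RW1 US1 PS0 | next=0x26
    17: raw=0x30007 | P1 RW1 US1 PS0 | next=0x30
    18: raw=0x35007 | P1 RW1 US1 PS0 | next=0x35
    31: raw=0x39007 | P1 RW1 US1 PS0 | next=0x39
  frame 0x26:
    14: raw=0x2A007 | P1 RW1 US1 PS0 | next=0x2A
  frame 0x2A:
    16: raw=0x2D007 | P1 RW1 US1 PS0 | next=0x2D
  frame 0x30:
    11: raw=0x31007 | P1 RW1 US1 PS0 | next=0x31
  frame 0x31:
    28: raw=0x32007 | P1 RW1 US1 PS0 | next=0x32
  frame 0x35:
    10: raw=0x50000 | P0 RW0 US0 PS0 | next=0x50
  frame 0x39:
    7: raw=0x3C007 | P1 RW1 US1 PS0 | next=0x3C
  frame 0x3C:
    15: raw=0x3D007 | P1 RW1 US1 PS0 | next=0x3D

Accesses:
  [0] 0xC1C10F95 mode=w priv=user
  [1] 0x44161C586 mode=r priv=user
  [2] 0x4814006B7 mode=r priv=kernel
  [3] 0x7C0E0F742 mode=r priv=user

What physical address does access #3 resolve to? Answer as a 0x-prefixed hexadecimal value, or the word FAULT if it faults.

Walk each access:
#0 VA=0xC1C10F95 (w,user):
  lvl0: tbl 0x23, slot 3 ⇒ 0x26007 (P1/RW1/US1/PS0)
  lvl1: tbl 0x26, slot 14 ⇒ 0x2A007 (P1/RW1/US1/PS0)
  lvl2: tbl 0x2A, slot 16 ⇒ 0x2D007 (P1/RW1/US1/PS0)
  ✓ 0x2DF95  — 3 lookups
#1 VA=0x44161C586 (r,user):
  lvl0: tbl 0x23, slot 17 ⇒ 0x30007 (P1/RW1/US1/PS0)
  lvl1: tbl 0x30, slot 11 ⇒ 0x31007 (P1/RW1/US1/PS0)
  lvl2: tbl 0x31, slot 28 ⇒ 0x32007 (P1/RW1/US1/PS0)
  ✓ 0x32586  — 3 lookups
#2 VA=0x4814006B7 (r,kernel):
  lvl0: tbl 0x23, slot 18 ⇒ 0x35007 (P1/RW1/US1/PS0)
  lvl1: tbl 0x35, slot 10 ⇒ 0x50000 (P0/RW0/US0/PS0)
  ✗ PAGE_NOT_PRESENT  [2 reads]
#3 VA=0x7C0E0F742 (r,user):
  lvl0: tbl 0x23, slot 31 ⇒ 0x39007 (P1/RW1/US1/PS0)
  lvl1: tbl 0x39, slot 7 ⇒ 0x3C007 (P1/RW1/US1/PS0)
  lvl2: tbl 0x3C, slot 15 ⇒ 0x3D007 (P1/RW1/US1/PS0)
  ✓ 0x3D742  — 3 lookups

Access #3 PA: 0x3D742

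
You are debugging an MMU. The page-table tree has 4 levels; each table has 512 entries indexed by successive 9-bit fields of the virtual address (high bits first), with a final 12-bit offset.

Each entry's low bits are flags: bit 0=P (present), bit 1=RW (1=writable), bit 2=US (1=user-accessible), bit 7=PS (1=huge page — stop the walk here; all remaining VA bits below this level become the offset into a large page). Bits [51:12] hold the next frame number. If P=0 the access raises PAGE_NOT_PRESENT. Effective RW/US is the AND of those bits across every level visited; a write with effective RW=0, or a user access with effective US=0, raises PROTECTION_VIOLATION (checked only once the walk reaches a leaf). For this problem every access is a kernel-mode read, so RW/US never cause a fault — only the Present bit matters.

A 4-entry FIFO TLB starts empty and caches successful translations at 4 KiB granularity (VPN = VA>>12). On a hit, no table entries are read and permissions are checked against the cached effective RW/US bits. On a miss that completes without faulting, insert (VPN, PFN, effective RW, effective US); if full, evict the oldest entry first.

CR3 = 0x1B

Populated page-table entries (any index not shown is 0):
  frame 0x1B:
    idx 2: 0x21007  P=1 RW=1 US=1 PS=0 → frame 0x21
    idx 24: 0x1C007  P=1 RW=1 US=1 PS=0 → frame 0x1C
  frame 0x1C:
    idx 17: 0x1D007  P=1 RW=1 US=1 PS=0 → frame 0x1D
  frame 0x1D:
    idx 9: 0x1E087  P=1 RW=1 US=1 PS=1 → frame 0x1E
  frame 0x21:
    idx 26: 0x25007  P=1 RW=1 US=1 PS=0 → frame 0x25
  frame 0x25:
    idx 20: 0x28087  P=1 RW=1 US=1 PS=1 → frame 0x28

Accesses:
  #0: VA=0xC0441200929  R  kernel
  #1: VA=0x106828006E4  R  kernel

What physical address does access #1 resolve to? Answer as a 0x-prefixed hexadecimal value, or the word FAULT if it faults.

Walk each access:
#0 VA=0xC0441200929 (r,kernel):
  [0] read 0x1B idx=24: raw=0x1C007 flags P=1 W=1 U=1 S=0
  [1] read 0x1C idx=17: raw=0x1D007 flags P=1 W=1 U=1 S=0
  [2] read 0x1D idx=9: raw=0x1E087 flags P=1 W=1 U=1 S=1
  → PA=0x1E929 (huge @L2)  (3 entries read)
#1 VA=0x106828006E4 (r,kernel):
  [0] read 0x1B idx=2: raw=0x21007 flags P=1 W=1 U=1 S=0
  [1] read 0x21 idx=26: raw=0x25007 flags P=1 W=1 U=1 S=0
  [2] read 0x25 idx=20: raw=0x28087 flags P=1 W=1 U=1 S=1
  → PA=0x286E4 (huge @L2)  (3 entries read)

Access #1 PA: 0x286E4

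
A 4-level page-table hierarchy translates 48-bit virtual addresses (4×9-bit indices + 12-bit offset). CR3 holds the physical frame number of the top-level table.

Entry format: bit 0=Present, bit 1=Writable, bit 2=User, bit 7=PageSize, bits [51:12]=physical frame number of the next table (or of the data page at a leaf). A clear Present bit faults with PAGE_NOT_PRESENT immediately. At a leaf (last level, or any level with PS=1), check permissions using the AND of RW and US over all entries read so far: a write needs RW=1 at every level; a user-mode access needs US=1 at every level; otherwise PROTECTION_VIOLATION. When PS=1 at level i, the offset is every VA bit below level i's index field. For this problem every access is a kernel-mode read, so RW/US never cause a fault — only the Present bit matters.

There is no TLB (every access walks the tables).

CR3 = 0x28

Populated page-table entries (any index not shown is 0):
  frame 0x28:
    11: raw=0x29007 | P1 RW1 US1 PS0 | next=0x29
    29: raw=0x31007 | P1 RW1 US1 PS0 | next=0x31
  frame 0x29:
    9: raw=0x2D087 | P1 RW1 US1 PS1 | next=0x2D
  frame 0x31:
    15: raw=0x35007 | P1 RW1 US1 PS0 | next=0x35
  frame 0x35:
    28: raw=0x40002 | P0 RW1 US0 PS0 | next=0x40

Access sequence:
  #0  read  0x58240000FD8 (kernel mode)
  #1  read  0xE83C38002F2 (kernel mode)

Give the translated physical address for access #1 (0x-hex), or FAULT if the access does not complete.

Trace:
#0 VA=0x58240000FD8 (r,kernel):
  L0: frame=0x28 idx=11 entry=0x29007 [P=1 RW=1 US=1 PS=0]
  L1: frame=0x29 idx=9 entry=0x2D087 [P=1 RW=1 US=1 PS=1]
  ✓ 0x2DFD8 (huge @L1)  — 2 lookups
#1 VA=0xE83C38002F2 (r,kernel):
  L0: frame=0x28 idx=29 entry=0x31007 [P=1 RW=1 US=1 PS=0]
  L1: frame=0x31 idx=15 entry=0x35007 [P=1 RW=1 US=1 PS=0]
  L2: frame=0x35 idx=28 entry=0x40002 [P=0 RW=1 US=0 PS=0]
  → PAGE_NOT_PRESENT  (3 entries read)

Access #1 PA: FAULT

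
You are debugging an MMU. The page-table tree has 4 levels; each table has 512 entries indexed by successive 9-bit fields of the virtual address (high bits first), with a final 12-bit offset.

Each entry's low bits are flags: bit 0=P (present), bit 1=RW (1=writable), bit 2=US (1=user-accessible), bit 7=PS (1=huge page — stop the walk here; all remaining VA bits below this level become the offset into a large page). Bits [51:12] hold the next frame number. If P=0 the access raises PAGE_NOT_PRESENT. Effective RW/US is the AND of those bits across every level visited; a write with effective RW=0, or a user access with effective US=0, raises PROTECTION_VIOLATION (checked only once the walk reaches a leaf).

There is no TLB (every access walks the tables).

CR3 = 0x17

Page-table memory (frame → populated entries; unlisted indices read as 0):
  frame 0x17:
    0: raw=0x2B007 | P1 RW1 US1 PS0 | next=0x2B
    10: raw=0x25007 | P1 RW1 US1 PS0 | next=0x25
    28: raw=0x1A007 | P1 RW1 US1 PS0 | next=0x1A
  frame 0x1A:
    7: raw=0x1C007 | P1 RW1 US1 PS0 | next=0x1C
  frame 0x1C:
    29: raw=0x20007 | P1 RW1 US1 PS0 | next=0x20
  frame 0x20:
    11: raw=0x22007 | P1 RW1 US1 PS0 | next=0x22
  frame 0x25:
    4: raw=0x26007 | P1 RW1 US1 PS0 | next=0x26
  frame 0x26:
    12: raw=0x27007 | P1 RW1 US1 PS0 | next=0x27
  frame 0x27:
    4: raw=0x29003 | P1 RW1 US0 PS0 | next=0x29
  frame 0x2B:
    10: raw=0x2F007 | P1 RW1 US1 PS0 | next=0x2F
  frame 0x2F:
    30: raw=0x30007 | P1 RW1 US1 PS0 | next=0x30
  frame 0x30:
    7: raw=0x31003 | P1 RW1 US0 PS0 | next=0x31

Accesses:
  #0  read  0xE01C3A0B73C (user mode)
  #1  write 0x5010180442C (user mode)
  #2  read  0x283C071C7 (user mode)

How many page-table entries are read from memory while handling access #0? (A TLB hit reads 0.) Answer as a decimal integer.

Per-access translation:
#0 VA=0xE01C3A0B73C (r,user):
  [0] read 0x17 idx=28: raw=0x1A007 flags P=1 W=1 U=1 S=0
  [1] read 0x1A idx=7: raw=0x1C007 flags P=1 W=1 U=1 S=0
  [2] read 0x1C idx=29: raw=0x20007 flags P=1 W=1 U=1 S=0
  [3] read 0x20 idx=11: raw=0x22007 flags P=1 W=1 U=1 S=0
  ⇒ phys 0x2273C  [4 reads]
#1 VA=0x5010180442C (w,user):
  [0] read 0x17 idx=10: raw=0x25007 flags P=1 W=1 U=1 S=0
  [1] read 0x25 idx=4: raw=0x26007 flags P=1 W=1 U=1 S=0
  [2] read 0x26 idx=12: raw=0x27007 flags P=1 W=1 U=1 S=0
  [3] read 0x27 idx=4: raw=0x29003 flags P=1 W=1 U=0 S=0
  ⇒ fault: PROTECTION_VIOLATION  — 4 lookups
#2 VA=0x283C071C7 (r,user):
  [0] read 0x17 idx=0: raw=0x2B007 flags P=1 W=1 U=1 S=0
  [1] read 0x2B idx=10: raw=0x2F007 flags P=1 W=1 U=1 S=0
  [2] read 0x2F idx=30: raw=0x30007 flags P=1 W=1 U=1 S=0
  [3] read 0x30 idx=7: raw=0x31003 flags P=1 W=1 U=0 S=0
  ⇒ fault: PROTECTION_VIOLATION  — 4 lookups

Entries read for #0: 4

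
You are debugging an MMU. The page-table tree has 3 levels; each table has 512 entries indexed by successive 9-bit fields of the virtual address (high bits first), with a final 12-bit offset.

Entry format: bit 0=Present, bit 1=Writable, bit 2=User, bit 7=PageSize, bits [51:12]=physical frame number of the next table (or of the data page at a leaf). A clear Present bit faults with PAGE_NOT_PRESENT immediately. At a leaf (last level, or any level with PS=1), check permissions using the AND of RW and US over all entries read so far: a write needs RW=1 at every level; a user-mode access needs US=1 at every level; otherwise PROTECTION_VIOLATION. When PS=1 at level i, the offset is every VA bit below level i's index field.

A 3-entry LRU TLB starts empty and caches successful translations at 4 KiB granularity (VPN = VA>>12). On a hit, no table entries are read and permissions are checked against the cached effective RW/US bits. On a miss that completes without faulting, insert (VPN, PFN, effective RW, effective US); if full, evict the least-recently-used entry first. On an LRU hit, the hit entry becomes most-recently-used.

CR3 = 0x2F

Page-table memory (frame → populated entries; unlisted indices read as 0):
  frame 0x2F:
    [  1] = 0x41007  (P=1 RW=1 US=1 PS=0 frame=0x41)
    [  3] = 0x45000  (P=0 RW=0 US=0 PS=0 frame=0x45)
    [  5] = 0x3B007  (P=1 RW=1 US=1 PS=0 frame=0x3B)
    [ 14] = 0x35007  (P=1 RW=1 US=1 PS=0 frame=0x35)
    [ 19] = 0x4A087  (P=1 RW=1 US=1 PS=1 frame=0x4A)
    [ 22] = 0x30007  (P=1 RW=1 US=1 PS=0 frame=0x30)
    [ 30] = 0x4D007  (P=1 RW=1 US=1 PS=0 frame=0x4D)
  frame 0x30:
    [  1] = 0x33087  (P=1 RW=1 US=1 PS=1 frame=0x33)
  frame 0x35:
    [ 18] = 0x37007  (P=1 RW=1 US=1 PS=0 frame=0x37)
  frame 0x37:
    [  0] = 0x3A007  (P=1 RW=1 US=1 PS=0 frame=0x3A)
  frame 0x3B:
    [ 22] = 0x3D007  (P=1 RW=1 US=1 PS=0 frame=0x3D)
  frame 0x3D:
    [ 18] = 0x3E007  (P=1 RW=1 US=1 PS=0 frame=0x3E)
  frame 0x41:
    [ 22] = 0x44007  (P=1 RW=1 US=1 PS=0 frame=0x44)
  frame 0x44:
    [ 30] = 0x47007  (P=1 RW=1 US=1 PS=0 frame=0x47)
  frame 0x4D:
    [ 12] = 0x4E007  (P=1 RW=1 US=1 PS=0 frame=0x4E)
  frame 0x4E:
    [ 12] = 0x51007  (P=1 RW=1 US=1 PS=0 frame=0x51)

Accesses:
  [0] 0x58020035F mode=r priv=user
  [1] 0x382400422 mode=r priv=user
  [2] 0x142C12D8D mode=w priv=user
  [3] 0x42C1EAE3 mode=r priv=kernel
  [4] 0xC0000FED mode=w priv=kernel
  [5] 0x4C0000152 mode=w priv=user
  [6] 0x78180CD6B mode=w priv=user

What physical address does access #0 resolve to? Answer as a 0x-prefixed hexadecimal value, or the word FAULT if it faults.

Walk each access:
#0 VA=0x58020035F (r,user):
  L0: frame=0x2F idx=22 entry=0x30007 [P=1 RW=1 US=1 PS=0]
  L1: frame=0x30 idx=1 entry=0x33087 [P=1 RW=1 US=1 PS=1]
  ⇒ phys 0x3335F (huge @L1)  [2 reads]
#1 VA=0x382400422 (r,user):
  L0: frame=0x2F idx=14 entry=0x35007 [P=1 RW=1 US=1 PS=0]
  L1: frame=0x35 idx=18 entry=0x37007 [P=1 RW=1 US=1 PS=0]
  L2: frame=0x37 idx=0 entry=0x3A007 [P=1 RW=1 US=1 PS=0]
  ⇒ phys 0x3A422  [3 reads]
#2 VA=0x142C12D8D (w,user):
  L0: frame=0x2F idx=5 entry=0x3B007 [P=1 RW=1 US=1 PS=0]
  L1: frame=0x3B idx=22 entry=0x3D007 [P=1 RW=1 US=1 PS=0]
  L2: frame=0x3D idx=18 entry=0x3E007 [P=1 RW=1 US=1 PS=0]
  ⇒ phys 0x3ED8D  [3 reads]
#3 VA=0x42C1EAE3 (r,kernel):
  L0: frame=0x2F idx=1 entry=0x41007 [P=1 RW=1 US=1 PS=0]
  L1: frame=0x41 idx=22 entry=0x44007 [P=1 RW=1 US=1 PS=0]
  L2: frame=0x44 idx=30 entry=0x47007 [P=1 RW=1 US=1 PS=0]
  ⇒ phys 0x47AE3  [3 reads]
#4 VA=0xC0000FED (w,kernel):
  L0: frame=0x2F idx=3 entry=0x45000 [P=0 RW=0 US=0 PS=0]
  ✗ PAGE_NOT_PRESENT  [1 reads]
#5 VA=0x4C0000152 (w,user):
  L0: frame=0x2F idx=19 entry=0x4A087 [P=1 RW=1 US=1 PS=1]
  ⇒ phys 0x4A152 (huge @L0)  [1 reads]
#6 VA=0x78180CD6B (w,user):
  L0: frame=0x2F idx=30 entry=0x4D007 [P=1 RW=1 US=1 PS=0]
  L1: frame=0x4D idx=12 entry=0x4E007 [P=1 RW=1 US=1 PS=0]
  L2: frame=0x4E idx=12 entry=0x51007 [P=1 RW=1 US=1 PS=0]
  ⇒ phys 0x51D6B  [3 reads]

Access #0 PA: 0x3335F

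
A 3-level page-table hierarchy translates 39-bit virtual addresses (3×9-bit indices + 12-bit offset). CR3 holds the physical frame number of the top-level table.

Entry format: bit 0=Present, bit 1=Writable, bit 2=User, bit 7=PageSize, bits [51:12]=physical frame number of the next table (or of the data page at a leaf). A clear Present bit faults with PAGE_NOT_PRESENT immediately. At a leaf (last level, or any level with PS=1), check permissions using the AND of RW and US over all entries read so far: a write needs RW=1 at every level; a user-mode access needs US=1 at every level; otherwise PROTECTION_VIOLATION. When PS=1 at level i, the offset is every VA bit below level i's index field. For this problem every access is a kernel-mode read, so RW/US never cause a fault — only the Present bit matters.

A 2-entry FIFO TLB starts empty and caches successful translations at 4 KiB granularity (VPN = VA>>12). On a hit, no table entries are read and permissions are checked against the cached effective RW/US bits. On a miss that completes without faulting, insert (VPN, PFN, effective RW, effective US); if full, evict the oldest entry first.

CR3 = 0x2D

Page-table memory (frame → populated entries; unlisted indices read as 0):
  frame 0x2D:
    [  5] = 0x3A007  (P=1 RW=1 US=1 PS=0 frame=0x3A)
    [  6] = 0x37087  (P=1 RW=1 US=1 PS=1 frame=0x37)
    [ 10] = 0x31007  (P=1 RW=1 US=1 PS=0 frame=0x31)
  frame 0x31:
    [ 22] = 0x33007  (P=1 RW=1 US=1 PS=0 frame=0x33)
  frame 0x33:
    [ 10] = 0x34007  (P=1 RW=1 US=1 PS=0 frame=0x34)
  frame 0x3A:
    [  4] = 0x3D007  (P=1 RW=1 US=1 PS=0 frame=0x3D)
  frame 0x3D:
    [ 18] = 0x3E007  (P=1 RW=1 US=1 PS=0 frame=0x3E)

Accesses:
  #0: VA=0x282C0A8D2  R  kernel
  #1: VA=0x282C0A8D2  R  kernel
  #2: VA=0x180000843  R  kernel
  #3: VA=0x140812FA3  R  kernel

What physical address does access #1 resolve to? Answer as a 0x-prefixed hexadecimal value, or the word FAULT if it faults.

Trace:
#0 VA=0x282C0A8D2 (r,kernel):
  lvl0: tbl 0x2D, slot 10 ⇒ 0x31007 (P1/RW1/US1/PS0)
  lvl1: tbl 0x31, slot 22 ⇒ 0x33007 (P1/RW1/US1/PS0)
  lvl2: tbl 0x33, slot 10 ⇒ 0x34007 (P1/RW1/US1/PS0)
  → PA=0x348D2  (3 entries read)
#1 VA=0x282C0A8D2 (r,kernel):
  TLB hit vpn=0x282C0A → PA=0x348D2
#2 VA=0x180000843 (r,kernel):
  lvl0: tbl 0x2D, slot 6 ⇒ 0x37087 (P1/RW1/US1/PS1)
  → PA=0x37843 (huge @L0)  (1 entries read)
#3 VA=0x140812FA3 (r,kernel):
  lvl0: tbl 0x2D, slot 5 ⇒ 0x3A007 (P1/RW1/US1/PS0)
  lvl1: tbl 0x3A, slot 4 ⇒ 0x3D007 (P1/RW1/US1/PS0)
  lvl2: tbl 0x3D, slot 18 ⇒ 0x3E007 (P1/RW1/US1/PS0)
  → PA=0x3EFA3  (3 entries read)

Access #1 PA: 0x348D2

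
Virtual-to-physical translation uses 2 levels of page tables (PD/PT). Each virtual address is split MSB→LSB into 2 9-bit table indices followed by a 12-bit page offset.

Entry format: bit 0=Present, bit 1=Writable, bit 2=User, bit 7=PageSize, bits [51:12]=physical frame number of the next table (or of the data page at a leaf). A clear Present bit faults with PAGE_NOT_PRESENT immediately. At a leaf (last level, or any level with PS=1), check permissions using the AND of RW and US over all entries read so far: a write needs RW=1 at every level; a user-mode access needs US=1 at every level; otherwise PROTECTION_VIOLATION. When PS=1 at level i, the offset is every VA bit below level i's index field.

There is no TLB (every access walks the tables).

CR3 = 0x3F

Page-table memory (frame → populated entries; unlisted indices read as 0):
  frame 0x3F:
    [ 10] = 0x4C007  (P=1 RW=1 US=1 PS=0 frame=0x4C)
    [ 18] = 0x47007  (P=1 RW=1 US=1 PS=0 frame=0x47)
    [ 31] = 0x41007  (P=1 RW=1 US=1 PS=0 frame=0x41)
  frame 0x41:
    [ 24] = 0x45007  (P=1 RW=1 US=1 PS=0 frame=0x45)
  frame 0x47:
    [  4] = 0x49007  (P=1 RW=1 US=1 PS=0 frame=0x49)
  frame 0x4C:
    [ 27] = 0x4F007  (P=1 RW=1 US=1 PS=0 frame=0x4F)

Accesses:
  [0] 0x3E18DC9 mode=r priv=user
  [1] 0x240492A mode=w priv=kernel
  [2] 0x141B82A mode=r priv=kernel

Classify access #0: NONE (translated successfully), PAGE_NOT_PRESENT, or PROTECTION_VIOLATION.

Trace:
#0 VA=0x3E18DC9 (r,user):
  L0: frame=0x3F idx=31 entry=0x41007 [P=1 RW=1 US=1 PS=0]
  L1: frame=0x41 idx=24 entry=0x45007 [P=1 RW=1 US=1 PS=0]
  ✓ 0x45DC9  — 2 lookups
#1 VA=0x240492A (w,kernel):
  L0: frame=0x3F idx=18 entry=0x47007 [P=1 RW=1 US=1 PS=0]
  L1: frame=0x47 idx=4 entry=0x49007 [P=1 RW=1 US=1 PS=0]
  ✓ 0x4992A  — 2 lookups
#2 VA=0x141B82A (r,kernel):
  L0: frame=0x3F idx=10 entry=0x4C007 [P=1 RW=1 US=1 PS=0]
  L1: frame=0x4C idx=27 entry=0x4F007 [P=1 RW=1 US=1 PS=0]
  ✓ 0x4F82A  — 2 lookups

Access #0 fault: NONE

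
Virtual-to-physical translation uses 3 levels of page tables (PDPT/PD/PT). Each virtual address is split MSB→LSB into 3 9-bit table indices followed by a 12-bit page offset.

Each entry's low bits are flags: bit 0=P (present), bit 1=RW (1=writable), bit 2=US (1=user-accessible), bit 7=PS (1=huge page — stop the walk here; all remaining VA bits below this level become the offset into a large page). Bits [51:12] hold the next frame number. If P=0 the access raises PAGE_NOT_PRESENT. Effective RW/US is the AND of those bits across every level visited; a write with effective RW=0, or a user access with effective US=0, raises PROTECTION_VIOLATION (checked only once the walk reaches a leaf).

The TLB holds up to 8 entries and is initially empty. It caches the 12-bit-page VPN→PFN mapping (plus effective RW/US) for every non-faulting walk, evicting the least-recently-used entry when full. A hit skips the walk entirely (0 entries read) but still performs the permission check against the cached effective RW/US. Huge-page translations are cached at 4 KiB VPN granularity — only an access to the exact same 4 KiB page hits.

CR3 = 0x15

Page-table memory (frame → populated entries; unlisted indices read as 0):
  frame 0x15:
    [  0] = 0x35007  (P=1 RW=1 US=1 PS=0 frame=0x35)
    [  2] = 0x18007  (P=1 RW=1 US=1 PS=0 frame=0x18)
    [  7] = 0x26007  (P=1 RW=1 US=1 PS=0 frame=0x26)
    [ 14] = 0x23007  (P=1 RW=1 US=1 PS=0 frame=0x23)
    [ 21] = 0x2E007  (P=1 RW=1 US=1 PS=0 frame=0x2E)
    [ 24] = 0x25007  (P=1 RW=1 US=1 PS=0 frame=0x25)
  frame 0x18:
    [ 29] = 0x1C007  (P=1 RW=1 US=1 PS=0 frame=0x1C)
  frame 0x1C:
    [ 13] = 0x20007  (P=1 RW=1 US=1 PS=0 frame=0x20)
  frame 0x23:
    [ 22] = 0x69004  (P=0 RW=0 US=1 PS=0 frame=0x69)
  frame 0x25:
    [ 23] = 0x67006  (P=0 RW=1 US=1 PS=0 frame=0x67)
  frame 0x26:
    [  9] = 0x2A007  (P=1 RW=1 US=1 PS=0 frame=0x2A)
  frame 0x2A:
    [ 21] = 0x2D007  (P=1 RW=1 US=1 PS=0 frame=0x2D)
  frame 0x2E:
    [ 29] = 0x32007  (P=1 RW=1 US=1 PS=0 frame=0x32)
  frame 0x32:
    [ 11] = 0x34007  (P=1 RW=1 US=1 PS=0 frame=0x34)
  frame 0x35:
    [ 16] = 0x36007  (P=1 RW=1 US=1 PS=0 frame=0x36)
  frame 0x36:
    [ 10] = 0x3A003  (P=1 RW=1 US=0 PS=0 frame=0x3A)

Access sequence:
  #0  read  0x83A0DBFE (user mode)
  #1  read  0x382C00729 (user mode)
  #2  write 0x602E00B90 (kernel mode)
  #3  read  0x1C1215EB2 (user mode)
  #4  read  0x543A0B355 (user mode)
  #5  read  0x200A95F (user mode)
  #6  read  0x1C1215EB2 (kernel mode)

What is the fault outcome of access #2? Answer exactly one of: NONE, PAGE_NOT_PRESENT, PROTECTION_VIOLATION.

Per-access translation:
#0 VA=0x83A0DBFE (r,user):
  L0: frame=0x15 idx=2 entry=0x18007 [P=1 RW=1 US=1 PS=0]
  L1: frame=0x18 idx=29 entry=0x1C007 [P=1 RW=1 US=1 PS=0]
  L2: frame=0x1C idx=13 entry=0x20007 [P=1 RW=1 US=1 PS=0]
  ⇒ phys 0x20BFE  [3 reads]
#1 VA=0x382C00729 (r,user):
  L0: frame=0x15 idx=14 entry=0x23007 [P=1 RW=1 US=1 PS=0]
  L1: frame=0x23 idx=22 entry=0x69004 [P=0 RW=0 US=1 PS=0]
  ✗ PAGE_NOT_PRESENT  [2 reads]
#2 VA=0x602E00B90 (w,kernel):
  L0: frame=0x15 idx=24 entry=0x25007 [P=1 RW=1 US=1 PS=0]
  L1: frame=0x25 idx=23 entry=0x67006 [P=0 RW=1 US=1 PS=0]
  ✗ PAGE_NOT_PRESENT  [2 reads]
#3 VA=0x1C1215EB2 (r,user):
  L0: frame=0x15 idx=7 entry=0x26007 [P=1 RW=1 US=1 PS=0]
  L1: frame=0x26 idx=9 entry=0x2A007 [P=1 RW=1 US=1 PS=0]
  L2: frame=0x2A idx=21 entry=0x2D007 [P=1 RW=1 US=1 PS=0]
  ⇒ phys 0x2DEB2  [3 reads]
#4 VA=0x543A0B355 (r,user):
  L0: frame=0x15 idx=21 entry=0x2E007 [P=1 RW=1 US=1 PS=0]
  L1: frame=0x2E idx=29 entry=0x32007 [P=1 RW=1 US=1 PS=0]
  L2: frame=0x32 idx=11 entry=0x34007 [P=1 RW=1 US=1 PS=0]
  ⇒ phys 0x34355  [3 reads]
#5 VA=0x200A95F (r,user):
  L0: frame=0x15 idx=0 entry=0x35007 [P=1 RW=1 US=1 PS=0]
  L1: frame=0x35 idx=16 entry=0x36007 [P=1 RW=1 US=1 PS=0]
  L2: frame=0x36 idx=10 entry=0x3A003 [P=1 RW=1 US=0 PS=0]
  ✗ PROTECTION_VIOLATION  [3 reads]
#6 VA=0x1C1215EB2 (r,kernel):
  TLB hit vpn=0x1C1215 → PA=0x2DEB2

Access #2 fault: PAGE_NOT_PRESENT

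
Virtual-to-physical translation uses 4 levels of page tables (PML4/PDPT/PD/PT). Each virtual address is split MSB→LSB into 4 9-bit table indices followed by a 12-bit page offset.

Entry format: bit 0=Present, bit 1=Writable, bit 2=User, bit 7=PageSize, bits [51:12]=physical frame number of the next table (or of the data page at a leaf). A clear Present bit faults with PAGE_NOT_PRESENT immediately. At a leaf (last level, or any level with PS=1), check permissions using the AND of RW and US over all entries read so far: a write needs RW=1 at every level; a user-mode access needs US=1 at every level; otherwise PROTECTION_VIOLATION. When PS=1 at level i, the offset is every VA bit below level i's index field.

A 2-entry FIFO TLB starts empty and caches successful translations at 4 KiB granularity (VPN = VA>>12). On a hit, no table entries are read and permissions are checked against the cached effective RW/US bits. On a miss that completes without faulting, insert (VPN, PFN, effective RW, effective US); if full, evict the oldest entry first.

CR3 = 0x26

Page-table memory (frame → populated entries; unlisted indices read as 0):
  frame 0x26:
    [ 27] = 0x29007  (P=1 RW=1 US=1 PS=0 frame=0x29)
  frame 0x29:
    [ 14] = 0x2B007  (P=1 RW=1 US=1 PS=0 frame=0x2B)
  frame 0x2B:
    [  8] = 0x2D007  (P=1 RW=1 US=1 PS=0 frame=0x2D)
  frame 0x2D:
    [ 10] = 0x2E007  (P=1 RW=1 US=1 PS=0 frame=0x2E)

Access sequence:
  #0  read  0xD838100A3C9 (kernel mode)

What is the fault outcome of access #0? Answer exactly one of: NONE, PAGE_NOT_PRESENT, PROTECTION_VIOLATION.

Walk each access:
#0 VA=0xD838100A3C9 (r,kernel):
  [0] read 0x26 idx=27: raw=0x29007 flags P=1 W=1 U=1 S=0
  [1] read 0x29 idx=14: raw=0x2B007 flags P=1 W=1 U=1 S=0
  [2] read 0x2B idx=8: raw=0x2D007 flags P=1 W=1 U=1 S=0
  [3] read 0x2D idx=10: raw=0x2E007 flags P=1 W=1 U=1 S=0
  → PA=0x2E3C9  (4 entries read)

Access #0 fault: NONE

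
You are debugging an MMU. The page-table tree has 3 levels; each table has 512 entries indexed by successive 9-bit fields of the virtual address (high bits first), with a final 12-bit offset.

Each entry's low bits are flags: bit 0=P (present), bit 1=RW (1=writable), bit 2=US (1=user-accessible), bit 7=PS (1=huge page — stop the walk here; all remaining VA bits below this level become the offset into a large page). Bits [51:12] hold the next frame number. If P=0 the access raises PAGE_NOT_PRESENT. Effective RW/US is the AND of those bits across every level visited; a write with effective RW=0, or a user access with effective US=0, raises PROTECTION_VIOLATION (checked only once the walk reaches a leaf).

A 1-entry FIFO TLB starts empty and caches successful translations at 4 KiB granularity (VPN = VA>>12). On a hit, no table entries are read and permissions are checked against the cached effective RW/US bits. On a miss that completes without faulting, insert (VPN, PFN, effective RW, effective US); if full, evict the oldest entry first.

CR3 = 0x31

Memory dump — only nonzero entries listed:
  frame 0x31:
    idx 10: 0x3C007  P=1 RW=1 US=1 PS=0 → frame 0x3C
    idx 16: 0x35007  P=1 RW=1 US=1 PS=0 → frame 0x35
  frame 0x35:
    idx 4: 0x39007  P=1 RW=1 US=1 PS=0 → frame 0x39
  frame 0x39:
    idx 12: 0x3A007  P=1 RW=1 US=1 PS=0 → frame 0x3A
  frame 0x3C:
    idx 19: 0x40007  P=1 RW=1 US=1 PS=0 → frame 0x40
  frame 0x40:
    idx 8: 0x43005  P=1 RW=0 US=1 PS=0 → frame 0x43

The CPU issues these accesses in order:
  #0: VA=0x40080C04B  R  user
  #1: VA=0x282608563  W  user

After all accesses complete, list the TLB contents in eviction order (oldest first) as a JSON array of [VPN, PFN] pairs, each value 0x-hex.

Per-access translation:
#0 VA=0x40080C04B (r,user):
  lvl0: tbl 0x31, slot 16 ⇒ 0x35007 (P1/RW1/US1/PS0)
  lvl1: tbl 0x35, slot 4 ⇒ 0x39007 (P1/RW1/US1/PS0)
  lvl2: tbl 0x39, slot 12 ⇒ 0x3A007 (P1/RW1/US1/PS0)
  → PA=0x3A04B  (3 entries read)
#1 VA=0x282608563 (w,user):
  lvl0: tbl 0x31, slot 10 ⇒ 0x3C007 (P1/RW1/US1/PS0)
  lvl1: tbl 0x3C, slot 19 ⇒ 0x40007 (P1/RW1/US1/PS0)
  lvl2: tbl 0x40, slot 8 ⇒ 0x43005 (P1/RW0/US1/PS0)
  → PROTECTION_VIOLATION  (3 entries read)

TLB: [["0x40080C", "0x3A"]]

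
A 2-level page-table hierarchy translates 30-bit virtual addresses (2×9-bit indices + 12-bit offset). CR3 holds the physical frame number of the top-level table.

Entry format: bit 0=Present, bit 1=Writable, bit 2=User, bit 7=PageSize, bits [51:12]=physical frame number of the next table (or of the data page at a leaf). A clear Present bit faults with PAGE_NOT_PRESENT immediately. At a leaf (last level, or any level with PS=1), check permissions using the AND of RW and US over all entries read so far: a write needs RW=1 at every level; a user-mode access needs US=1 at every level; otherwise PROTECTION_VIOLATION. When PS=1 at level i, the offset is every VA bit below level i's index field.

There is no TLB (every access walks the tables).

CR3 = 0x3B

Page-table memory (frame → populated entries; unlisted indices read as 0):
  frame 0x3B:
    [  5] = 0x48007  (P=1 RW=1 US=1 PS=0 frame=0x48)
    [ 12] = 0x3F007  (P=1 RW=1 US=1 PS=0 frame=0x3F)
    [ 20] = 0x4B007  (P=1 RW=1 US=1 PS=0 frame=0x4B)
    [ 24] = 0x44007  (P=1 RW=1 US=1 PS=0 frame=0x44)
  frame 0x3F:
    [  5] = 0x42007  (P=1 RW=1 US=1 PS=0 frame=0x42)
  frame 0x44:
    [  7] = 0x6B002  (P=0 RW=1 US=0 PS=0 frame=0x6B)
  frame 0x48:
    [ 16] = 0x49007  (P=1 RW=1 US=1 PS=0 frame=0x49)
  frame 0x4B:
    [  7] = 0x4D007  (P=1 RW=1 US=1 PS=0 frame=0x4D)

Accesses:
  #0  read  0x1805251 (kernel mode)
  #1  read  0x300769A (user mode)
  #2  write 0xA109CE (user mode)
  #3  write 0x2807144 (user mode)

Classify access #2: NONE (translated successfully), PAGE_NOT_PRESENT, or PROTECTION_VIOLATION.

Per-access translation:
#0 VA=0x1805251 (r,kernel):
  L0: frame=0x3B idx=12 entry=0x3F007 [P=1 RW=1 US=1 PS=0]
  L1: frame=0x3F idx=5 entry=0x42007 [P=1 RW=1 US=1 PS=0]
  ✓ 0x42251  — 2 lookups
#1 VA=0x300769A (r,user):
  L0: frame=0x3B idx=24 entry=0x44007 [P=1 RW=1 US=1 PS=0]
  L1: frame=0x44 idx=7 entry=0x6B002 [P=0 RW=1 US=0 PS=0]
  ⇒ fault: PAGE_NOT_PRESENT  — 2 lookups
#2 VA=0xA109CE (w,user):
  L0: frame=0x3B idx=5 entry=0x48007 [P=1 RW=1 US=1 PS=0]
  L1: frame=0x48 idx=16 entry=0x49007 [P=1 RW=1 US=1 PS=0]
  ✓ 0x499CE  — 2 lookups
#3 VA=0x2807144 (w,user):
  L0: frame=0x3B idx=20 entry=0x4B007 [P=1 RW=1 US=1 PS=0]
  L1: frame=0x4B idx=7 entry=0x4D007 [P=1 RW=1 US=1 PS=0]
  ✓ 0x4D144  — 2 lookups

Access #2 fault: NONE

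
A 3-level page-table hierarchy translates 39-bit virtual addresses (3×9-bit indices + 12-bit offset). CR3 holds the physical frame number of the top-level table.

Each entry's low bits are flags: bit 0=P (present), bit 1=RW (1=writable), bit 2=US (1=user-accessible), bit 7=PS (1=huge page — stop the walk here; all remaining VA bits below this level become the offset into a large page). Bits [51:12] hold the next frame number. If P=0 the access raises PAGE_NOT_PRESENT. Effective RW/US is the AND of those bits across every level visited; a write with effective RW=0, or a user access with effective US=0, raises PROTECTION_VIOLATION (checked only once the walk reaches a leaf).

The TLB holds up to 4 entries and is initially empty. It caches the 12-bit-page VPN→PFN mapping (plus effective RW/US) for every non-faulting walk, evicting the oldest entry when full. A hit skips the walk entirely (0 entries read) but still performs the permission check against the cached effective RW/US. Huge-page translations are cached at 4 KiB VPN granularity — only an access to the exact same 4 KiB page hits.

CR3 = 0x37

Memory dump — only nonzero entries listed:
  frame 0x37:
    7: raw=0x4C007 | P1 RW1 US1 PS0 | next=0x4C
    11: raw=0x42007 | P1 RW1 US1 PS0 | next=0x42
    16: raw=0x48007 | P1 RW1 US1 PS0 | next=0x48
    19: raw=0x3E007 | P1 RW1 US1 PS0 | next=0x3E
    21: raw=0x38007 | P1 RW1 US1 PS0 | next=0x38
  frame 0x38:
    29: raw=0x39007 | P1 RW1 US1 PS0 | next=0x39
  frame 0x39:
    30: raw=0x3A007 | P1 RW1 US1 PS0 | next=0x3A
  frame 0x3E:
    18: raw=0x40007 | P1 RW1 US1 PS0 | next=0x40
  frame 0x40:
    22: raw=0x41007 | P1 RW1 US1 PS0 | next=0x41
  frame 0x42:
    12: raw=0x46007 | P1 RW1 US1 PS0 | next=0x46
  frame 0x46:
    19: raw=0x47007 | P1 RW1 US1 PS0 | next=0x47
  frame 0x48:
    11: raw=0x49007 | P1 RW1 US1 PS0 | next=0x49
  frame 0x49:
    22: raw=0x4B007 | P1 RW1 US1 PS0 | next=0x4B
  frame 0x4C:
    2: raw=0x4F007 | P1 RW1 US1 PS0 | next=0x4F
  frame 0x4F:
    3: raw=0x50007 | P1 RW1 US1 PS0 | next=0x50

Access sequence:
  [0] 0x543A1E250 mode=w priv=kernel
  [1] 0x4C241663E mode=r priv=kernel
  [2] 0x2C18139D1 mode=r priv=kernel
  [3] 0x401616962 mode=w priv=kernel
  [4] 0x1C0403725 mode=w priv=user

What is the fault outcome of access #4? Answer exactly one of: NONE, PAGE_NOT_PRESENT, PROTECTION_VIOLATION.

Walk each access:
#0 VA=0x543A1E250 (w,kernel):
  L0: frame=0x37 idx=21 entry=0x38007 [P=1 RW=1 US=1 PS=0]
  L1: frame=0x38 idx=29 entry=0x39007 [P=1 RW=1 US=1 PS=0]
  L2: frame=0x39 idx=30 entry=0x3A007 [P=1 RW=1 US=1 PS=0]
  → PA=0x3A250  (3 entries read)
#1 VA=0x4C241663E (r,kernel):
  L0: frame=0x37 idx=19 entry=0x3E007 [P=1 RW=1 US=1 PS=0]
  L1: frame=0x3E idx=18 entry=0x40007 [P=1 RW=1 US=1 PS=0]
  L2: frame=0x40 idx=22 entry=0x41007 [P=1 RW=1 US=1 PS=0]
  → PA=0x4163E  (3 entries read)
#2 VA=0x2C18139D1 (r,kernel):
  L0: frame=0x37 idx=11 entry=0x42007 [P=1 RW=1 US=1 PS=0]
  L1: frame=0x42 idx=12 entry=0x46007 [P=1 RW=1 US=1 PS=0]
  L2: frame=0x46 idx=19 entry=0x47007 [P=1 RW=1 US=1 PS=0]
  → PA=0x479D1  (3 entries read)
#3 VA=0x401616962 (w,kernel):
  L0: frame=0x37 idx=16 entry=0x48007 [P=1 RW=1 US=1 PS=0]
  L1: frame=0x48 idx=11 entry=0x49007 [P=1 RW=1 US=1 PS=0]
  L2: frame=0x49 idx=22 entry=0x4B007 [P=1 RW=1 US=1 PS=0]
  → PA=0x4B962  (3 entries read)
#4 VA=0x1C0403725 (w,user):
  L0: frame=0x37 idx=7 entry=0x4C007 [P=1 RW=1 US=1 PS=0]
  L1: frame=0x4C idx=2 entry=0x4F007 [P=1 RW=1 US=1 PS=0]
  L2: frame=0x4F idx=3 entry=0x50007 [P=1 RW=1 US=1 PS=0]
  → PA=0x50725  (3 entries read)

Access #4 fault: NONE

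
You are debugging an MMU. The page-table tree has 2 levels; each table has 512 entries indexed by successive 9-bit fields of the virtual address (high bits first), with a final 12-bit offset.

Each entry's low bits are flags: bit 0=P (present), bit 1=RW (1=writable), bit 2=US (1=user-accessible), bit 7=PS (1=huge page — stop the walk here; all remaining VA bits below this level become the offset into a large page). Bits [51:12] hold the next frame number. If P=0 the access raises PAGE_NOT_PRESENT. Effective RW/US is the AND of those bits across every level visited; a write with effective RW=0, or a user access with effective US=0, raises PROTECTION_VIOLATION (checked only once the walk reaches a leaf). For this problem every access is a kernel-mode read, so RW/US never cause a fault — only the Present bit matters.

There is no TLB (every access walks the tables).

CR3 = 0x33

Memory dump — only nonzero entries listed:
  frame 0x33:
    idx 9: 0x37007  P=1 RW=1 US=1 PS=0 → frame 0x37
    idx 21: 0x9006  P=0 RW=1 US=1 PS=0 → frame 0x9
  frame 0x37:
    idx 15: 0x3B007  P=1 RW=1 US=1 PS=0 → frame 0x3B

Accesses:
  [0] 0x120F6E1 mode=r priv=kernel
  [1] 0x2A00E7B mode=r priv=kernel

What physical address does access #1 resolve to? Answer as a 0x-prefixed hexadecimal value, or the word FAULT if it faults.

Per-access translation:
#0 VA=0x120F6E1 (r,kernel):
  lvl0: tbl 0x33, slot 9 ⇒ 0x37007 (P1/RW1/US1/PS0)
  lvl1: tbl 0x37, slot 15 ⇒ 0x3B007 (P1/RW1/US1/PS0)
  → PA=0x3B6E1  (2 entries read)
#1 VA=0x2A00E7B (r,kernel):
  lvl0: tbl 0x33, slot 21 ⇒ 0x9006 (P0/RW1/US1/PS0)
  ⇒ fault: PAGE_NOT_PRESENT  — 1 lookups

Access #1 PA: FAULT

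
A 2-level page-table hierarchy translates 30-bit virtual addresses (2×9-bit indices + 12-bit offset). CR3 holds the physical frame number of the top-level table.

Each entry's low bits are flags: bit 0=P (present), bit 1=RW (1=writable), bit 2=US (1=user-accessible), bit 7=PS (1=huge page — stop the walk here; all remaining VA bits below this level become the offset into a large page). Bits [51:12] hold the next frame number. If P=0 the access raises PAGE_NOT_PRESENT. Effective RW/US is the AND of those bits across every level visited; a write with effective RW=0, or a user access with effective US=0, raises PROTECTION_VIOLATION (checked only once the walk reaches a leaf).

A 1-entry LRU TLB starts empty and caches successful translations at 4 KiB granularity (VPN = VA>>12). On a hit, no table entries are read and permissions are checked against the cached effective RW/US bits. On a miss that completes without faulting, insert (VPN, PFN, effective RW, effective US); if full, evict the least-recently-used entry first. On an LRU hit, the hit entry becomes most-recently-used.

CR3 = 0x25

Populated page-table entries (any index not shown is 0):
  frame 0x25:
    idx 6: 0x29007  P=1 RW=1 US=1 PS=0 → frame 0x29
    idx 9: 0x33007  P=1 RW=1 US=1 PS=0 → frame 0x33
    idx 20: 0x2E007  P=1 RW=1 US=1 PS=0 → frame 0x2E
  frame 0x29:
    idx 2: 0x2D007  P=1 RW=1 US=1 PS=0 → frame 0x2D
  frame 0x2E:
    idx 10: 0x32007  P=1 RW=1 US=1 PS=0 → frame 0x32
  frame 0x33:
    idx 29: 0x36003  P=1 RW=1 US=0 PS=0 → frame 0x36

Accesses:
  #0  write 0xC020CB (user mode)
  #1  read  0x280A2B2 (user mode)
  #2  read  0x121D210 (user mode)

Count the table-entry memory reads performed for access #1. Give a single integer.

Trace:
#0 VA=0xC020CB (w,user):
  lvl0: tbl 0x25, slot 6 ⇒ 0x29007 (P1/RW1/US1/PS0)
  lvl1: tbl 0x29, slot 2 ⇒ 0x2D007 (P1/RW1/US1/PS0)
  ⇒ phys 0x2D0CB  [2 reads]
#1 VA=0x280A2B2 (r,user):
  lvl0: tbl 0x25, slot 20 ⇒ 0x2E007 (P1/RW1/US1/PS0)
  lvl1: tbl 0x2E, slot 10 ⇒ 0x32007 (P1/RW1/US1/PS0)
  ⇒ phys 0x322B2  [2 reads]
#2 VA=0x121D210 (r,user):
  lvl0: tbl 0x25, slot 9 ⇒ 0x33007 (P1/RW1/US1/PS0)
  lvl1: tbl 0x33, slot 29 ⇒ 0x36003 (P1/RW1/US0/PS0)
  ✗ PROTECTION_VIOLATION  [2 reads]

Entries read for #1: 2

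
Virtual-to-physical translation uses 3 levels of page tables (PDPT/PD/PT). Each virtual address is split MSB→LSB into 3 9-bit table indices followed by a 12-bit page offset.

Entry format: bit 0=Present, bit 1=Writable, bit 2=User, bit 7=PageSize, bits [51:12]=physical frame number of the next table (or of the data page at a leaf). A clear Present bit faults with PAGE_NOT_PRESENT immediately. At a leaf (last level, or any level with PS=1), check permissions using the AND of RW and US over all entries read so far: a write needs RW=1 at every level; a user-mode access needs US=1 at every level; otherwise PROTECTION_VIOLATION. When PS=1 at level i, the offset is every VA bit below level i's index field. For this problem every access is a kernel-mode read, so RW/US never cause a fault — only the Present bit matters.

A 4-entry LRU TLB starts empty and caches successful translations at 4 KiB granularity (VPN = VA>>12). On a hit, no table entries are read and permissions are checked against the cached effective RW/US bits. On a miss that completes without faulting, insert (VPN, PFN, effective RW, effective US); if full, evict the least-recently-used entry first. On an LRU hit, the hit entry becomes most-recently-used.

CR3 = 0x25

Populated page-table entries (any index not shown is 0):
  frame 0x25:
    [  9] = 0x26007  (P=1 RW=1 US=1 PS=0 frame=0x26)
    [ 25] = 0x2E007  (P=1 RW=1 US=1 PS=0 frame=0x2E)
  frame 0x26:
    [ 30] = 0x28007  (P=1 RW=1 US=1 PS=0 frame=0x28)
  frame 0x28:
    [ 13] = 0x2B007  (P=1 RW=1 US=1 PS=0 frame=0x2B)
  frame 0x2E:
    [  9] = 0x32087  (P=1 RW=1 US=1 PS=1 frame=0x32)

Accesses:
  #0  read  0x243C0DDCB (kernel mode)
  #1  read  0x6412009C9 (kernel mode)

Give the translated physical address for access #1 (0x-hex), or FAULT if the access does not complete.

Per-access translation:
#0 VA=0x243C0DDCB (r,kernel):
  lvl0: tbl 0x25, slot 9 ⇒ 0x26007 (P1/RW1/US1/PS0)
  lvl1: tbl 0x26, slot 30 ⇒ 0x28007 (P1/RW1/US1/PS0)
  lvl2: tbl 0x28, slot 13 ⇒ 0x2B007 (P1/RW1/US1/PS0)
  ⇒ phys 0x2BDCB  [3 reads]
#1 VA=0x6412009C9 (r,kernel):
  lvl0: tbl 0x25, slot 25 ⇒ 0x2E007 (P1/RW1/US1/PS0)
  lvl1: tbl 0x2E, slot 9 ⇒ 0x32087 (P1/RW1/US1/PS1)
  ⇒ phys 0x329C9 (huge @L1)  [2 reads]

Access #1 PA: 0x329C9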